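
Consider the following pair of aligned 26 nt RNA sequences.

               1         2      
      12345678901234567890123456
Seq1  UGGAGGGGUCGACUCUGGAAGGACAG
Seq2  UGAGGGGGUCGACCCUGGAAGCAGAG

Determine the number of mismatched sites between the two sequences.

The sequences differ at positions 3 (G/A), 4 (A/G), 14 (U/C), 22 (G/C), 24 (C/G).
That gives 5 mismatches out of 26 aligned sites, so the Hamming distance is 5.

5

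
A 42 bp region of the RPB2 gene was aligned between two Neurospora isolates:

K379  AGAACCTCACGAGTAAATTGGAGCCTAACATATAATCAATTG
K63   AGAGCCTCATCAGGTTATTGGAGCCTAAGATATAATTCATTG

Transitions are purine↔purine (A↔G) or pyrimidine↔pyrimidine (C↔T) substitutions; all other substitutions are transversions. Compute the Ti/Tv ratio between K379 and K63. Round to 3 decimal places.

Mismatches occur at site 4 (A/G, transition), site 10 (C/T, transition), site 11 (G/C, transversion), site 14 (T/G, transversion), site 15 (A/T, transversion), site 16 (A/T, transversion), site 29 (C/G, transversion), site 37 (C/T, transition), site 38 (A/C, transversion).
Of the 9 differences, 3 transitions and 6 transversions, so Ti/Tv = 3/6 = 0.500.

0.500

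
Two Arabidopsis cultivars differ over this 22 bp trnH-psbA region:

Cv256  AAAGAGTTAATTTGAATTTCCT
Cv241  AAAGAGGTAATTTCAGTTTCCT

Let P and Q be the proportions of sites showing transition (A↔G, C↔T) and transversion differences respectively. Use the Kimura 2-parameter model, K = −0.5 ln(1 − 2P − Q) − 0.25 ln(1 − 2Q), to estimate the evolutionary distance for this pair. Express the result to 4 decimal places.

0.1505

Mismatches occur at site 7 (T/G, transversion), site 14 (G/C, transversion), site 16 (A/G, transition).
Of the 3 differences, 1 transition and 2 transversions over 22 sites: P = 1/22 = 0.045455, Q = 2/22 = 0.090909.
d = −0.5·ln(0.818181) − 0.25·ln(0.818182) = −0.5·(-0.200672) − 0.25·(-0.200670) = 0.1505.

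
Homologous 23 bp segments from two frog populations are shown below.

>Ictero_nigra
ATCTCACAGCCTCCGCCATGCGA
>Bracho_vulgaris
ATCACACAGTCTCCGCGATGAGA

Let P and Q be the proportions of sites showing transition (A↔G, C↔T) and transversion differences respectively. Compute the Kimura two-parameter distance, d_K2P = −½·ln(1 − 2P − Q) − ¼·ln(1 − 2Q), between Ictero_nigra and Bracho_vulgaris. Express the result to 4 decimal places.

Mismatches occur at site 4 (T→A, transversion), site 10 (C→T, transition), site 17 (C→G, transversion), site 21 (C→A, transversion).
Of the 4 differences, 1 transition and 3 transversions over 23 sites: P = 1/23 = 0.043478, Q = 3/23 = 0.130435.
d = −0.5·ln(0.782609) − 0.25·ln(0.739130) = −0.5·(-0.245122) − 0.25·(-0.302281) = 0.1981.

0.1981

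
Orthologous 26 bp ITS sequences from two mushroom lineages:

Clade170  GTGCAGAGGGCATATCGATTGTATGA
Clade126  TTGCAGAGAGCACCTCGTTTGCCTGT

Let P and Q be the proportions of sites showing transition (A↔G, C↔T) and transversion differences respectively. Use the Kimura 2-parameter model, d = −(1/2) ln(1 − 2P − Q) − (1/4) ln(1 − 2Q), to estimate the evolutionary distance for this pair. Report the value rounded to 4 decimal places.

The sequences differ at positions 1 (G/T, transversion), 9 (G/A, transition), 13 (T/C, transition), 14 (A/C, transversion), 18 (A/T, transversion), 22 (T/C, transition), 23 (A/C, transversion), 26 (A/T, transversion).
Of the 8 differences, 3 transitions and 5 transversions over 26 sites: P = 3/26 = 0.115385, Q = 5/26 = 0.192308.
d = −0.5·ln(0.576922) − 0.25·ln(0.615384) = −0.5·(-0.550048) − 0.25·(-0.485509) = 0.3964.

0.3964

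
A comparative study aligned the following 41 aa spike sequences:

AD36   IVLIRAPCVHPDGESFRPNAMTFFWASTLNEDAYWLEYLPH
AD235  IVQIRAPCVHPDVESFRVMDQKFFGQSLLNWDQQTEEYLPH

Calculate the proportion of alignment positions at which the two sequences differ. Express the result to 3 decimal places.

The sequences differ at positions 3 (L/Q), 13 (G/V), 18 (P/V), 19 (N/M), 20 (A/D), 21 (M/Q), 22 (T/K), 25 (W/G), 26 (A/Q), 28 (T/L), 31 (E/W), 33 (A/Q), 34 (Y/Q), 35 (W/T), 36 (L/E).
There are 15 differences over 41 sites, so p = 15/41 = 0.366.

0.366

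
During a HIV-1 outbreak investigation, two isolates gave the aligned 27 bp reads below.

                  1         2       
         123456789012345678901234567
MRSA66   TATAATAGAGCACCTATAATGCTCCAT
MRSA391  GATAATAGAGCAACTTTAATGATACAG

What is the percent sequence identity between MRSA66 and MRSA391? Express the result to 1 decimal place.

77.8%

The sequences differ at positions 1 (T/G), 13 (C/A), 16 (A/T), 22 (C/A), 24 (C/A), 27 (T/G).
21 of the 27 sites match, so the percent identity is 21/27 × 100 = 77.8%.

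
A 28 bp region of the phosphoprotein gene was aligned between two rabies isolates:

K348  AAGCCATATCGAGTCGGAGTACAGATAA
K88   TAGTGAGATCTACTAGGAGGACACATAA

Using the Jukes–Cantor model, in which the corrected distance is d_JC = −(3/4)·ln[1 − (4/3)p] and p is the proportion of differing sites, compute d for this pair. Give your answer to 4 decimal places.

The sequences differ at positions 1 (A/T), 4 (C/T), 5 (C/G), 7 (T/G), 11 (G/T), 13 (G/C), 15 (C/A), 20 (T/G), 24 (G/C).
p = 9/28 = 0.321429.
d = −0.75 · ln(1 − (4/3)·0.321429) = −0.75 · ln(0.571428) = −0.75 · (-0.559617) = 0.4197.

0.4197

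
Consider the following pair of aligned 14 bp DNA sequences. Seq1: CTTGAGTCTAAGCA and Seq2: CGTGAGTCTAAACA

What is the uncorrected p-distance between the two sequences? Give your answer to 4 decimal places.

The sequences differ at positions 2 (T/G), 12 (G/A).
There are 2 differences over 14 sites, so p = 2/14 = 0.1429.

0.1429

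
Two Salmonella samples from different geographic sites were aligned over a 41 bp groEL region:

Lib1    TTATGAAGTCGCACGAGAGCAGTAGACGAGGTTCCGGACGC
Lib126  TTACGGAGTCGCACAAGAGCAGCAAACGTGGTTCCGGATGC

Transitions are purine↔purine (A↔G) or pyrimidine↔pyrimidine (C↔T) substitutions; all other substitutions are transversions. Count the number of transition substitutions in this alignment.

6

The sequences differ at positions 4 (T/C, transition), 6 (A/G, transition), 15 (G/A, transition), 23 (T/C, transition), 25 (G/A, transition), 29 (A/T, transversion), 39 (C/T, transition).
Of the 7 differences, 6 transitions and 1 transversion, so the answer is 6.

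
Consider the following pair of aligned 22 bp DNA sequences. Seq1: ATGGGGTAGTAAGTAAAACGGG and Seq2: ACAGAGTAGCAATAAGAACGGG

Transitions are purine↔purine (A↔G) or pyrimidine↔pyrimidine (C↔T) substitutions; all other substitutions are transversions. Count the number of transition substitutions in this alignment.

The sequences differ at positions 2 (T/C, transition), 3 (G/A, transition), 5 (G/A, transition), 10 (T/C, transition), 13 (G/T, transversion), 14 (T/A, transversion), 16 (A/G, transition).
Of the 7 differences, 5 transitions and 2 transversions, so the answer is 5.

5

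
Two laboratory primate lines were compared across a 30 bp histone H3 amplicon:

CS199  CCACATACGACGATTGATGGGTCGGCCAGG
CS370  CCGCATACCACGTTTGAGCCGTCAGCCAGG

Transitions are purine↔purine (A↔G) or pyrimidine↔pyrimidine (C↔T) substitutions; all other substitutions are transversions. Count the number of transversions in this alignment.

5

Differing sites — 3:A/G (Ti); 9:G/C (Tv); 13:A/T (Tv); 18:T/G (Tv); 19:G/C (Tv); 20:G/C (Tv); 24:G/A (Ti).
Of the 7 differences, 2 transitions and 5 transversions, so the answer is 5.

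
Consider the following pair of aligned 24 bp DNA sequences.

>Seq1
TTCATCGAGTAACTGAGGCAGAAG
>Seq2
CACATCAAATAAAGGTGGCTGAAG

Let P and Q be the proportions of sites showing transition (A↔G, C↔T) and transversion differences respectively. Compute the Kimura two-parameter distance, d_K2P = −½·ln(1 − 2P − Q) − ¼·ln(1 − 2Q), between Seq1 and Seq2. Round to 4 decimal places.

0.4413

Mismatches occur at site 1 (T/C, transition), site 2 (T/A, transversion), site 7 (G/A, transition), site 9 (G/A, transition), site 13 (C/A, transversion), site 14 (T/G, transversion), site 16 (A/T, transversion), site 20 (A/T, transversion).
Of the 8 differences, 3 transitions and 5 transversions over 24 sites: P = 3/24 = 0.125000, Q = 5/24 = 0.208333.
d = −0.5·ln(0.541667) − 0.25·ln(0.583334) = −0.5·(-0.613104) − 0.25·(-0.538995) = 0.4413.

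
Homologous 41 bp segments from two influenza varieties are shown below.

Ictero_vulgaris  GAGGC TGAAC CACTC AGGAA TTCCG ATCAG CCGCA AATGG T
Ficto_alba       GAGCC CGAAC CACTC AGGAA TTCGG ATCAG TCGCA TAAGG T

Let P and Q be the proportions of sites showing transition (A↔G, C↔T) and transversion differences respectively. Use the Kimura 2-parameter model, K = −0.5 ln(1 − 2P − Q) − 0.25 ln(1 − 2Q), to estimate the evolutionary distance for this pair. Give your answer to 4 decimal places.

0.1628

The sequences differ at positions 4 (G/C, transversion), 6 (T/C, transition), 24 (C/G, transversion), 31 (C/T, transition), 36 (A/T, transversion), 38 (T/A, transversion).
Of the 6 differences, 2 transitions and 4 transversions over 41 sites: P = 2/41 = 0.048780, Q = 4/41 = 0.097561.
d = −0.5·ln(0.804879) − 0.25·ln(0.804878) = −0.5·(-0.217063) − 0.25·(-0.217065) = 0.1628.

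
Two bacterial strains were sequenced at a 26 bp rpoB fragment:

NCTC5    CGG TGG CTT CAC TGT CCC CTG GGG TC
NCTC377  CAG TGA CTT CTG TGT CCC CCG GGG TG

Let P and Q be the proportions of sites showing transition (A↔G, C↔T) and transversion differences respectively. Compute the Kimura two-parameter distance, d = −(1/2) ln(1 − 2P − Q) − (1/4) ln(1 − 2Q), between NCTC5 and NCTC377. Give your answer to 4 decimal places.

The sequences differ at positions 2 (G/A, transition), 6 (G/A, transition), 11 (A/T, transversion), 12 (C/G, transversion), 20 (T/C, transition), 26 (C/G, transversion).
Of the 6 differences, 3 transitions and 3 transversions over 26 sites: P = 3/26 = 0.115385, Q = 3/26 = 0.115385.
d = −0.5·ln(0.653845) − 0.25·ln(0.769230) = −0.5·(-0.424885) − 0.25·(-0.262365) = 0.2780.

0.2780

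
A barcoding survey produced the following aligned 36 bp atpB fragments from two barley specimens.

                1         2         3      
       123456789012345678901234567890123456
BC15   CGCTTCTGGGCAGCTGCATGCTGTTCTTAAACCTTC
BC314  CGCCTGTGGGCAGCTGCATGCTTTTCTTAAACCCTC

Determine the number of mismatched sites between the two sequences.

Differing sites — 4:T/C; 6:C/G; 23:G/T; 34:T/C.
That gives 4 mismatches out of 36 aligned sites, so the Hamming distance is 4.

4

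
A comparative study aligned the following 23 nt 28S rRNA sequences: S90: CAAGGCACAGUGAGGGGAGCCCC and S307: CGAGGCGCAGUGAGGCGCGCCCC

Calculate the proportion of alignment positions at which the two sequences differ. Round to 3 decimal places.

The sequences differ at positions 2 (A/G), 7 (A/G), 16 (G/C), 18 (A/C).
There are 4 differences over 23 sites, so p = 4/23 = 0.174.

0.174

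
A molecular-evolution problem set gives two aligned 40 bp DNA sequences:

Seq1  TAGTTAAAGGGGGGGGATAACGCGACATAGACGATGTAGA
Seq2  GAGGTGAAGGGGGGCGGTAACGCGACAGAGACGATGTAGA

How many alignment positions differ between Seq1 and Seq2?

The sequences differ at positions 1 (T/G), 4 (T/G), 6 (A/G), 15 (G/C), 17 (A/G), 28 (T/G).
That gives 6 mismatches out of 40 aligned sites, so the Hamming distance is 6.

6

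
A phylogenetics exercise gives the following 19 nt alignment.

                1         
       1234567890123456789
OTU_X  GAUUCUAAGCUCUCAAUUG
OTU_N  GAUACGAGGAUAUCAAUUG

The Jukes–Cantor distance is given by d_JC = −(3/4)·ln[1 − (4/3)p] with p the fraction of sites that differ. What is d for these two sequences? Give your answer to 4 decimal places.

Mismatches occur at site 4 (U↔A), site 6 (U↔G), site 8 (A↔G), site 10 (C↔A), site 12 (C↔A).
p = 5/19 = 0.263158.
d = −0.75 · ln(1 − (4/3)·0.263158) = −0.75 · ln(0.649123) = −0.75 · (-0.432133) = 0.3241.

0.3241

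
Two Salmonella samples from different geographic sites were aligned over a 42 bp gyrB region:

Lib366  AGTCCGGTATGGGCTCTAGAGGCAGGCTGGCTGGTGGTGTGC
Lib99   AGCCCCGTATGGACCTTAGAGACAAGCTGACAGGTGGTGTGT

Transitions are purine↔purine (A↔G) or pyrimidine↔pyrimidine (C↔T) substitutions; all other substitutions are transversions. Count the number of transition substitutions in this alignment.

Mismatches occur at site 3 (T→C, transition), site 6 (G→C, transversion), site 13 (G→A, transition), site 15 (T→C, transition), site 16 (C→T, transition), site 22 (G→A, transition), site 25 (G→A, transition), site 30 (G→A, transition), site 32 (T→A, transversion), site 42 (C→T, transition).
Of the 10 differences, 8 transitions and 2 transversions, so the answer is 8.

8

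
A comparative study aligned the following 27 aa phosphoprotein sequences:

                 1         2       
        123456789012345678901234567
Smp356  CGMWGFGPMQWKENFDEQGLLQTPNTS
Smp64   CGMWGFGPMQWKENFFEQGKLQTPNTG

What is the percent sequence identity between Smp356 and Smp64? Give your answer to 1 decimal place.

The sequences differ at positions 16 (D/F), 20 (L/K), 27 (S/G).
24 of the 27 sites match, so the percent identity is 24/27 × 100 = 88.9%.

88.9%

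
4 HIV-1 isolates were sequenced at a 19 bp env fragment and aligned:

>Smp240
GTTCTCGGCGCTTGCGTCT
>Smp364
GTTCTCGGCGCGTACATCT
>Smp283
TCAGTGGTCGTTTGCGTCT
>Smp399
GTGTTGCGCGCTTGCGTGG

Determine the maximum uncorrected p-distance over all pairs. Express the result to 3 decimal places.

0.526

Pairwise Hamming distances:
  Smp240 vs Smp364: 3
  Smp240 vs Smp283: 7
  Smp240 vs Smp399: 6
  Smp364 vs Smp283: 10
  Smp364 vs Smp399: 9
  Smp283 vs Smp399: 9
The largest is 10 mismatches, between Smp364 and Smp283; p = 10/19 = 0.526.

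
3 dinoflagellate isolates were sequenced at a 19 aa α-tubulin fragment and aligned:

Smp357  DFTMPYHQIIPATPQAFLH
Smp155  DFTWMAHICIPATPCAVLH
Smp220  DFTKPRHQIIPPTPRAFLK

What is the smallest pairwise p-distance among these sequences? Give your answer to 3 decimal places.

0.263

Pairwise Hamming distances:
  Smp357 vs Smp155: 7
  Smp357 vs Smp220: 5
  Smp155 vs Smp220: 9
The smallest is 5 mismatches, between Smp357 and Smp220; p = 5/19 = 0.263.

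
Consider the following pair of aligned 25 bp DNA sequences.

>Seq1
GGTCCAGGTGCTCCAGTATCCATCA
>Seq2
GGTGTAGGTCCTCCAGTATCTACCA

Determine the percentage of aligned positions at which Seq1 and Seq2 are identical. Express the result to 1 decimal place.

80.0%

The sequences differ at positions 4 (C/G), 5 (C/T), 10 (G/C), 21 (C/T), 23 (T/C).
20 of the 25 sites match, so the percent identity is 20/25 × 100 = 80.0%.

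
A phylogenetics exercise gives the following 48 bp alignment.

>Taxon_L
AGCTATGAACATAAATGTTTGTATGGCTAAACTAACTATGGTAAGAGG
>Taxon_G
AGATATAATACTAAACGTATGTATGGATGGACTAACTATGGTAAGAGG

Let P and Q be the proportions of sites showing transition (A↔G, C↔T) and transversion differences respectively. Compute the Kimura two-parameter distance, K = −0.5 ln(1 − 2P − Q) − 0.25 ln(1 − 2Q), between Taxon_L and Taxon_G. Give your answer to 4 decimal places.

Differing sites — 3:C/A (Tv); 7:G/A (Ti); 9:A/T (Tv); 10:C/A (Tv); 11:A/C (Tv); 16:T/C (Ti); 19:T/A (Tv); 27:C/A (Tv); 29:A/G (Ti); 30:A/G (Ti).
Of the 10 differences, 4 transitions and 6 transversions over 48 sites: P = 4/48 = 0.083333, Q = 6/48 = 0.125000.
d = −0.5·ln(0.708334) − 0.25·ln(0.750000) = −0.5·(-0.344840) − 0.25·(-0.287682) = 0.2443.

0.2443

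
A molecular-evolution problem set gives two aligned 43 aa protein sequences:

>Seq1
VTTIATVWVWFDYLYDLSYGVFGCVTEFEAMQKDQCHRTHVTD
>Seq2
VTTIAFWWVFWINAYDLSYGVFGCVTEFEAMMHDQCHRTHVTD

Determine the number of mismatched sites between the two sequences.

9

Mismatches occur at site 6 (T→F), site 7 (V→W), site 10 (W→F), site 11 (F→W), site 12 (D→I), site 13 (Y→N), site 14 (L→A), site 32 (Q→M), site 33 (K→H).
That gives 9 mismatches out of 43 aligned sites, so the Hamming distance is 9.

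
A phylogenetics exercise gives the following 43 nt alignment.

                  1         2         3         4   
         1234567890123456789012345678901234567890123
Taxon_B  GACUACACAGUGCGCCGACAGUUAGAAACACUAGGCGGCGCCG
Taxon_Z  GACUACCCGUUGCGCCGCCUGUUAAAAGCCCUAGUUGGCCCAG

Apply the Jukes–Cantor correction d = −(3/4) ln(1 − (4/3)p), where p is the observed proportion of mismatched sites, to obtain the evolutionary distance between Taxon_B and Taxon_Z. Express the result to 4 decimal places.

0.3490

The sequences differ at positions 7 (A/C), 9 (A/G), 10 (G/U), 18 (A/C), 20 (A/U), 25 (G/A), 28 (A/G), 30 (A/C), 35 (G/U), 36 (C/U), 40 (G/C), 42 (C/A).
p = 12/43 = 0.279070.
d = −0.75 · ln(1 − (4/3)·0.279070) = −0.75 · ln(0.627907) = −0.75 · (-0.465363) = 0.3490.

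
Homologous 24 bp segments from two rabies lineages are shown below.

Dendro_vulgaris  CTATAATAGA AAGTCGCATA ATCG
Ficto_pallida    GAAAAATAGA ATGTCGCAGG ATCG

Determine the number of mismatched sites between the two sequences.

6

Differing sites — 1:C/G; 2:T/A; 4:T/A; 12:A/T; 19:T/G; 20:A/G.
That gives 6 mismatches out of 24 aligned sites, so the Hamming distance is 6.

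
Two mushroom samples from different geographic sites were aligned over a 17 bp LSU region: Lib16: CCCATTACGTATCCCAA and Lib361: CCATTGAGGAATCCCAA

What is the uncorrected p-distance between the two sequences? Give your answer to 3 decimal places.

Mismatches occur at site 3 (C/A), site 4 (A/T), site 6 (T/G), site 8 (C/G), site 10 (T/A).
There are 5 differences over 17 sites, so p = 5/17 = 0.294.

0.294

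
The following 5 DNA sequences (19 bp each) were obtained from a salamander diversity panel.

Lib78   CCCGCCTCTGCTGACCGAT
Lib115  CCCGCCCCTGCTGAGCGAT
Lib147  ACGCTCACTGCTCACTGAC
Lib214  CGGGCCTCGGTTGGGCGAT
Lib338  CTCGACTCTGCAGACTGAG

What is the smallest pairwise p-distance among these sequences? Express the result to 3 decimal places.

Pairwise Hamming distances:
  Lib78 vs Lib115: 2
  Lib78 vs Lib147: 8
  Lib78 vs Lib214: 6
  Lib78 vs Lib338: 5
  Lib115 vs Lib147: 9
  Lib115 vs Lib214: 6
  Lib115 vs Lib338: 7
  Lib147 vs Lib214: 12
  Lib147 vs Lib338: 9
  Lib214 vs Lib338: 10
The smallest is 2 mismatches, between Lib78 and Lib115; p = 2/19 = 0.105.

0.105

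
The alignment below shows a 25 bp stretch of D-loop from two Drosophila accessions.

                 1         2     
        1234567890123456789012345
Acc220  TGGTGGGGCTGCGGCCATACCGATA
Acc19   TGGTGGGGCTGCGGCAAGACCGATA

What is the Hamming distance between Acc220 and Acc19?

Mismatches occur at site 16 (C/A), site 18 (T/G).
That gives 2 mismatches out of 25 aligned sites, so the Hamming distance is 2.

2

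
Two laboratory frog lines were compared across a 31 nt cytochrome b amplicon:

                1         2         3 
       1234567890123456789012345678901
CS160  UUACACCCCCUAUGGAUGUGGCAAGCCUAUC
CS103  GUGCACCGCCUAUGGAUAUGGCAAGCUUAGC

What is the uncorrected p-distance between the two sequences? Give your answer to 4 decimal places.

Differing sites — 1:U/G; 3:A/G; 8:C/G; 18:G/A; 27:C/U; 30:U/G.
There are 6 differences over 31 sites, so p = 6/31 = 0.1935.

0.1935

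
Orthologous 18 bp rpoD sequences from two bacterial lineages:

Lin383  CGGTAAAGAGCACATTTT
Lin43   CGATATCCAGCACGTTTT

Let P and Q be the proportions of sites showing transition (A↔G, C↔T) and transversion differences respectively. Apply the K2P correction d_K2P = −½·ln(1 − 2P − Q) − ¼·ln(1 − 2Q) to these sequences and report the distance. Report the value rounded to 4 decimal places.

0.3476

Mismatches occur at site 3 (G/A, transition), site 6 (A/T, transversion), site 7 (A/C, transversion), site 8 (G/C, transversion), site 14 (A/G, transition).
Of the 5 differences, 2 transitions and 3 transversions over 18 sites: P = 2/18 = 0.111111, Q = 3/18 = 0.166667.
d = −0.5·ln(0.611111) − 0.25·ln(0.666666) = −0.5·(-0.492477) − 0.25·(-0.405466) = 0.3476.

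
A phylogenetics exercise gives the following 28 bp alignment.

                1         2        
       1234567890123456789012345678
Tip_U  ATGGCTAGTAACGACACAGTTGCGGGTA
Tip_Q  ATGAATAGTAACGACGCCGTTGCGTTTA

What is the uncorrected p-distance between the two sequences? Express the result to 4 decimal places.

Mismatches occur at site 4 (G→A), site 5 (C→A), site 16 (A→G), site 18 (A→C), site 25 (G→T), site 26 (G→T).
There are 6 differences over 28 sites, so p = 6/28 = 0.2143.

0.2143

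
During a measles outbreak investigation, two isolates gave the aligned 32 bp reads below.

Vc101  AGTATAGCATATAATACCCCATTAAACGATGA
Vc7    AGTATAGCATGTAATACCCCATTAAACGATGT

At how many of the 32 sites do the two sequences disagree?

Mismatches occur at site 11 (A→G), site 32 (A→T).
That gives 2 mismatches out of 32 aligned sites, so the Hamming distance is 2.

2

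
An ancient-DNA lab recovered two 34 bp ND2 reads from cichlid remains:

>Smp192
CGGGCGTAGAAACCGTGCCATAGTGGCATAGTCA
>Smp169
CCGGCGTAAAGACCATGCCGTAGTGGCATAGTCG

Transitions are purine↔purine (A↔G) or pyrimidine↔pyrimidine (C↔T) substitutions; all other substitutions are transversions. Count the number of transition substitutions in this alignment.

The sequences differ at positions 2 (G/C, transversion), 9 (G/A, transition), 11 (A/G, transition), 15 (G/A, transition), 20 (A/G, transition), 34 (A/G, transition).
Of the 6 differences, 5 transitions and 1 transversion, so the answer is 5.

5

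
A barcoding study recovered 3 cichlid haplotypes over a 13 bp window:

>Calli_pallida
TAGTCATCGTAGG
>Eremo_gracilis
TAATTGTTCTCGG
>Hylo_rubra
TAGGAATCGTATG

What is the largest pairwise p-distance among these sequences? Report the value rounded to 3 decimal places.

Pairwise Hamming distances:
  Calli_pallida vs Eremo_gracilis: 6
  Calli_pallida vs Hylo_rubra: 3
  Eremo_gracilis vs Hylo_rubra: 8
The largest is 8 mismatches, between Eremo_gracilis and Hylo_rubra; p = 8/13 = 0.615.

0.615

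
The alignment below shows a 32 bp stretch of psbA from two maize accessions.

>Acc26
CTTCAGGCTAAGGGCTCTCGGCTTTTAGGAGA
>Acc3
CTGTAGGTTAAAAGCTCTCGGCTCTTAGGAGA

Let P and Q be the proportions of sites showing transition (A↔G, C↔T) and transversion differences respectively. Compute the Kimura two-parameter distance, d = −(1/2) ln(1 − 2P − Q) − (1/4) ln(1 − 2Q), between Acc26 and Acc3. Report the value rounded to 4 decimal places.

The sequences differ at positions 3 (T/G, transversion), 4 (C/T, transition), 8 (C/T, transition), 12 (G/A, transition), 13 (G/A, transition), 24 (T/C, transition).
Of the 6 differences, 5 transitions and 1 transversion over 32 sites: P = 5/32 = 0.156250, Q = 1/32 = 0.031250.
d = −0.5·ln(0.656250) − 0.25·ln(0.937500) = −0.5·(-0.421213) − 0.25·(-0.064539) = 0.2267.

0.2267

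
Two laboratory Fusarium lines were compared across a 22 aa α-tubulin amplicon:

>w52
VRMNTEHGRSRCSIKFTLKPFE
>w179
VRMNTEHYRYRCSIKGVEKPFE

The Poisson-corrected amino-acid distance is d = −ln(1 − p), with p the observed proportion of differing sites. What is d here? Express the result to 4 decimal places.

0.2578

Mismatches occur at site 8 (G/Y), site 10 (S/Y), site 16 (F/G), site 17 (T/V), site 18 (L/E).
p = 5/22 = 0.227273.
d = −ln(1 − 0.227273) = −ln(0.772727) = 0.2578.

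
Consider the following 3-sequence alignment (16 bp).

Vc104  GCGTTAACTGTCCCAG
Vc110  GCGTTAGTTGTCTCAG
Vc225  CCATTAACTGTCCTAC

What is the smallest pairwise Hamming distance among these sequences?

Pairwise Hamming distances:
  Vc104 vs Vc110: 3
  Vc104 vs Vc225: 4
  Vc110 vs Vc225: 7
The smallest is 3, between Vc104 and Vc110.

3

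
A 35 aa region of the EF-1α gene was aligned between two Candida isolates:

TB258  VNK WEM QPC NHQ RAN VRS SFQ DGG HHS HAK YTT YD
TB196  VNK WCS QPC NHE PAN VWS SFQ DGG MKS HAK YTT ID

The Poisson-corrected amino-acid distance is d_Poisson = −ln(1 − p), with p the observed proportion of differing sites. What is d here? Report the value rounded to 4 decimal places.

0.2595

Mismatches occur at site 5 (E↔C), site 6 (M↔S), site 12 (Q↔E), site 13 (R↔P), site 17 (R↔W), site 25 (H↔M), site 26 (H↔K), site 34 (Y↔I).
p = 8/35 = 0.228571.
d = −ln(1 − 0.228571) = −ln(0.771429) = 0.2595.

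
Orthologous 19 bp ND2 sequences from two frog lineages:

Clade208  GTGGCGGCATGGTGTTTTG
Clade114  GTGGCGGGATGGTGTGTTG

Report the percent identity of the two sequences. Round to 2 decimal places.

The sequences differ at positions 8 (C/G), 16 (T/G).
17 of the 19 sites match, so the percent identity is 17/19 × 100 = 89.47%.

89.47%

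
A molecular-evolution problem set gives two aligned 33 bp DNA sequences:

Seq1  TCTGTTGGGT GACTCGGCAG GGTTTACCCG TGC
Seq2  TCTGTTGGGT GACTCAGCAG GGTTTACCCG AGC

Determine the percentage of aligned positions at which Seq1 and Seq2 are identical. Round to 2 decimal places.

93.94%

Differing sites — 16:G/A; 31:T/A.
31 of the 33 sites match, so the percent identity is 31/33 × 100 = 93.94%.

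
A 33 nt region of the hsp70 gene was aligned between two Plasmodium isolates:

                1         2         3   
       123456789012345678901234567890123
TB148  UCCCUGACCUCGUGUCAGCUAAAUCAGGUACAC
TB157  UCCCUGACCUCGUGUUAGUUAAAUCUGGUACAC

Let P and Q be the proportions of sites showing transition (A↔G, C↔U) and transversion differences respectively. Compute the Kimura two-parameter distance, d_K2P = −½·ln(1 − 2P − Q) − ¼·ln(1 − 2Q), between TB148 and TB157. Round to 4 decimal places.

Differing sites — 16:C/U (Ti); 19:C/U (Ti); 26:A/U (Tv).
Of the 3 differences, 2 transitions and 1 transversion over 33 sites: P = 2/33 = 0.060606, Q = 1/33 = 0.030303.
d = −0.5·ln(0.848485) − 0.25·ln(0.939394) = −0.5·(-0.164303) − 0.25·(-0.062520) = 0.0978.

0.0978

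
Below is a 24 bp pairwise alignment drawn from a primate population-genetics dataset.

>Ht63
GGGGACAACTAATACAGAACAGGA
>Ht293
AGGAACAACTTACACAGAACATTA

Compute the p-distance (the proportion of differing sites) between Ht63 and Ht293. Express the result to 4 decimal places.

The sequences differ at positions 1 (G/A), 4 (G/A), 11 (A/T), 13 (T/C), 22 (G/T), 23 (G/T).
There are 6 differences over 24 sites, so p = 6/24 = 0.2500.

0.2500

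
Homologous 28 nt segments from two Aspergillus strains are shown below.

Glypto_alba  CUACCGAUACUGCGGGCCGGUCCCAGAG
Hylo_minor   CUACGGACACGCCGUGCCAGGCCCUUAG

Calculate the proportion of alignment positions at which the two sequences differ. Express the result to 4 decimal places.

Mismatches occur at site 5 (C/G), site 8 (U/C), site 11 (U/G), site 12 (G/C), site 15 (G/U), site 19 (G/A), site 21 (U/G), site 25 (A/U), site 26 (G/U).
There are 9 differences over 28 sites, so p = 9/28 = 0.3214.

0.3214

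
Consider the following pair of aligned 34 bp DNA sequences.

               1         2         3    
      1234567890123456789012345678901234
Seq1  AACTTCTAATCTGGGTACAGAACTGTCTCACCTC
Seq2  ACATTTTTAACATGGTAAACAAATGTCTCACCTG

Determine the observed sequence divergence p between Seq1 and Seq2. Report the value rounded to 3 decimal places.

The sequences differ at positions 2 (A/C), 3 (C/A), 6 (C/T), 8 (A/T), 10 (T/A), 12 (T/A), 13 (G/T), 18 (C/A), 20 (G/C), 23 (C/A), 34 (C/G).
There are 11 differences over 34 sites, so p = 11/34 = 0.324.

0.324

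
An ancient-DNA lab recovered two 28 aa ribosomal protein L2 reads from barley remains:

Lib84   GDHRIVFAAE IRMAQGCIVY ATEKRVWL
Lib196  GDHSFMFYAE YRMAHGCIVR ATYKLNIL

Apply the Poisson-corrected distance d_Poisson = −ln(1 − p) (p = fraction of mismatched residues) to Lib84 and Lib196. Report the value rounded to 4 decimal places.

Differing sites — 4:R/S; 5:I/F; 6:V/M; 8:A/Y; 11:I/Y; 15:Q/H; 20:Y/R; 23:E/Y; 25:R/L; 26:V/N; 27:W/I.
p = 11/28 = 0.392857.
d = −ln(1 − 0.392857) = −ln(0.607143) = 0.4990.

0.4990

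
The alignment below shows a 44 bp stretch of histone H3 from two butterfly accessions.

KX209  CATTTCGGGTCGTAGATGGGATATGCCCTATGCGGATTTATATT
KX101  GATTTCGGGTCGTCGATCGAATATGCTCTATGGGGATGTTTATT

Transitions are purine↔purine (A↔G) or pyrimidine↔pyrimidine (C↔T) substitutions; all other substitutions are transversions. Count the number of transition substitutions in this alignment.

2

Mismatches occur at site 1 (C/G, transversion), site 14 (A/C, transversion), site 18 (G/C, transversion), site 20 (G/A, transition), site 27 (C/T, transition), site 33 (C/G, transversion), site 38 (T/G, transversion), site 40 (A/T, transversion).
Of the 8 differences, 2 transitions and 6 transversions, so the answer is 2.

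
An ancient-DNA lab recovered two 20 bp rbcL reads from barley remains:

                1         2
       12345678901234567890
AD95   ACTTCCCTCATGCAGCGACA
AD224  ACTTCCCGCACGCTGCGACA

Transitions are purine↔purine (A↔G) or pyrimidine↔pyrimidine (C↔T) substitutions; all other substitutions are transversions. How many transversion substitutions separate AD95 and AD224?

2

Mismatches occur at site 8 (T→G, transversion), site 11 (T→C, transition), site 14 (A→T, transversion).
Of the 3 differences, 1 transition and 2 transversions, so the answer is 2.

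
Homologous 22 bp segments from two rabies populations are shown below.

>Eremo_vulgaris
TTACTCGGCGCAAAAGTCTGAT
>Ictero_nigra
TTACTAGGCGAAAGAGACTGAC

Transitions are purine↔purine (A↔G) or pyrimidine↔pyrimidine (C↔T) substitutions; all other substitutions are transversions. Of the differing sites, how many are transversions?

3

Mismatches occur at site 6 (C→A, transversion), site 11 (C→A, transversion), site 14 (A→G, transition), site 17 (T→A, transversion), site 22 (T→C, transition).
Of the 5 differences, 2 transitions and 3 transversions, so the answer is 3.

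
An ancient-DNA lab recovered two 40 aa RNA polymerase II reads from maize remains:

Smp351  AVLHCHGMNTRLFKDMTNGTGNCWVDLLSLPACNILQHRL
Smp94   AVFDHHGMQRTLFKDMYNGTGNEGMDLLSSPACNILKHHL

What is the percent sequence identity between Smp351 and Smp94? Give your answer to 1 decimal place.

Differing sites — 3:L/F; 4:H/D; 5:C/H; 9:N/Q; 10:T/R; 11:R/T; 17:T/Y; 23:C/E; 24:W/G; 25:V/M; 30:L/S; 37:Q/K; 39:R/H.
27 of the 40 sites match, so the percent identity is 27/40 × 100 = 67.5%.

67.5%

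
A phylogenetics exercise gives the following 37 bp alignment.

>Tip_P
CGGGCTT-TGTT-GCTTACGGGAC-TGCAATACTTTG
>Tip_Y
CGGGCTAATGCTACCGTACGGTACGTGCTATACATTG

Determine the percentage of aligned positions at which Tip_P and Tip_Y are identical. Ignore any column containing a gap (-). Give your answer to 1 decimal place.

79.4%

Excluding the 3 gap columns leaves 34 comparable sites.
Mismatches occur at site 7 (T/A), site 11 (T/C), site 14 (G/C), site 16 (T/G), site 22 (G/T), site 29 (A/T), site 34 (T/A).
27 of the 34 comparable sites match, so the percent identity is 27/34 × 100 = 79.4%.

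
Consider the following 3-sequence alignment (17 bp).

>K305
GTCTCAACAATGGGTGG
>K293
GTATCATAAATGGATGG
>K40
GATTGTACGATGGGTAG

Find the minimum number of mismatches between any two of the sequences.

4

Pairwise Hamming distances:
  K305 vs K293: 4
  K305 vs K40: 6
  K293 vs K40: 9
The smallest is 4, between K305 and K293.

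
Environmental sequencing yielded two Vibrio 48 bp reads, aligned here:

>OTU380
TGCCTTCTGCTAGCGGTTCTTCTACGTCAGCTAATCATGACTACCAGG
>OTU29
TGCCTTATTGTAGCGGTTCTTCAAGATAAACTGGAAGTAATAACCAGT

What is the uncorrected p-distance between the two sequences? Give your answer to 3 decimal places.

The sequences differ at positions 7 (C/A), 9 (G/T), 10 (C/G), 23 (T/A), 25 (C/G), 26 (G/A), 28 (C/A), 30 (G/A), 33 (A/G), 34 (A/G), 35 (T/A), 36 (C/A), 37 (A/G), 39 (G/A), 41 (C/T), 42 (T/A), 48 (G/T).
There are 17 differences over 48 sites, so p = 17/48 = 0.354.

0.354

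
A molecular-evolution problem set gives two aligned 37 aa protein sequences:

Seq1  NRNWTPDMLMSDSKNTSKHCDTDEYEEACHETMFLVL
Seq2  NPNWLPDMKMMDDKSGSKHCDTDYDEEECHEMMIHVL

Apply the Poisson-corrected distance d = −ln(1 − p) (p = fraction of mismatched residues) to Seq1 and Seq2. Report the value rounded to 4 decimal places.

0.4329

The sequences differ at positions 2 (R/P), 5 (T/L), 9 (L/K), 11 (S/M), 13 (S/D), 15 (N/S), 16 (T/G), 24 (E/Y), 25 (Y/D), 28 (A/E), 32 (T/M), 34 (F/I), 35 (L/H).
p = 13/37 = 0.351351.
d = −ln(1 − 0.351351) = −ln(0.648649) = 0.4329.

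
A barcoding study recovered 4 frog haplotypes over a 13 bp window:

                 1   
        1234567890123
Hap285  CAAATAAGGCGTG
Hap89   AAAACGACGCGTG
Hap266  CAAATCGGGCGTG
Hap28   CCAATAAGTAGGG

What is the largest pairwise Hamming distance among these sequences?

Pairwise Hamming distances:
  Hap285 vs Hap89: 4
  Hap285 vs Hap266: 2
  Hap285 vs Hap28: 4
  Hap89 vs Hap266: 5
  Hap89 vs Hap28: 8
  Hap266 vs Hap28: 6
The largest is 8, between Hap89 and Hap28.

8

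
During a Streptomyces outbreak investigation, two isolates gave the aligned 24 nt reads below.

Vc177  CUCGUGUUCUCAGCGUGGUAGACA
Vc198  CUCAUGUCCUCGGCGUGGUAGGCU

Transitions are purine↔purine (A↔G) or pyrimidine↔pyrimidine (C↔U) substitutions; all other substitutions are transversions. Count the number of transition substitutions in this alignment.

Mismatches occur at site 4 (G/A, transition), site 8 (U/C, transition), site 12 (A/G, transition), site 22 (A/G, transition), site 24 (A/U, transversion).
Of the 5 differences, 4 transitions and 1 transversion, so the answer is 4.

4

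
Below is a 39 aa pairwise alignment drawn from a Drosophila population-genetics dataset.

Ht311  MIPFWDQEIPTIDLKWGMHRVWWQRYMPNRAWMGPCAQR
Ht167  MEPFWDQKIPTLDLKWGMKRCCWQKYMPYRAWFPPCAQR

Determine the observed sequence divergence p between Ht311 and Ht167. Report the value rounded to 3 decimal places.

Mismatches occur at site 2 (I↔E), site 8 (E↔K), site 12 (I↔L), site 19 (H↔K), site 21 (V↔C), site 22 (W↔C), site 25 (R↔K), site 29 (N↔Y), site 33 (M↔F), site 34 (G↔P).
There are 10 differences over 39 sites, so p = 10/39 = 0.256.

0.256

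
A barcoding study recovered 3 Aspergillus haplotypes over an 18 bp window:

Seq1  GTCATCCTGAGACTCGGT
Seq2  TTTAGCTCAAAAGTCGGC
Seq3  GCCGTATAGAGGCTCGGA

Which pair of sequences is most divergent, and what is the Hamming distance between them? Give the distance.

Pairwise Hamming distances:
  Seq1 vs Seq2: 9
  Seq1 vs Seq3: 7
  Seq2 vs Seq3: 12
The largest is 12, between Seq2 and Seq3.

12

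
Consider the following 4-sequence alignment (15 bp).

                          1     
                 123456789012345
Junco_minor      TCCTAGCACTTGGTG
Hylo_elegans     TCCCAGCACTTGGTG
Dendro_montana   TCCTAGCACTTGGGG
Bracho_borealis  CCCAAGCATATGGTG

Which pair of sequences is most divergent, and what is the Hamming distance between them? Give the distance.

Pairwise Hamming distances:
  Junco_minor vs Hylo_elegans: 1
  Junco_minor vs Dendro_montana: 1
  Junco_minor vs Bracho_borealis: 4
  Hylo_elegans vs Dendro_montana: 2
  Hylo_elegans vs Bracho_borealis: 4
  Dendro_montana vs Bracho_borealis: 5
The largest is 5, between Dendro_montana and Bracho_borealis.

5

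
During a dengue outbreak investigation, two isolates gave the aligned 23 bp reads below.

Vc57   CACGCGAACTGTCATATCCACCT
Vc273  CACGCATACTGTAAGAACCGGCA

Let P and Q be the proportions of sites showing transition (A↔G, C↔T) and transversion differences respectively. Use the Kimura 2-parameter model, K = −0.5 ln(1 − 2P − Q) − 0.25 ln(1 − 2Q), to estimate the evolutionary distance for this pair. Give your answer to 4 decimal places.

0.4697

Mismatches occur at site 6 (G↔A, transition), site 7 (A↔T, transversion), site 13 (C↔A, transversion), site 15 (T↔G, transversion), site 17 (T↔A, transversion), site 20 (A↔G, transition), site 21 (C↔G, transversion), site 23 (T↔A, transversion).
Of the 8 differences, 2 transitions and 6 transversions over 23 sites: P = 2/23 = 0.086957, Q = 6/23 = 0.260870.
d = −0.5·ln(0.565216) − 0.25·ln(0.478260) = −0.5·(-0.570547) − 0.25·(-0.737601) = 0.4697.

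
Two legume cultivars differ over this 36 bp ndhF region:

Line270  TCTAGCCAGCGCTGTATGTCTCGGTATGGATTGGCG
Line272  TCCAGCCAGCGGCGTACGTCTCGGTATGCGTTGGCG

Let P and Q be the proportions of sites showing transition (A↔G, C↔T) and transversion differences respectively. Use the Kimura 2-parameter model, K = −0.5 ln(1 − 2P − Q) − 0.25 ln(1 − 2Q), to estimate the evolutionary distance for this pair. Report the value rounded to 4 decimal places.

The sequences differ at positions 3 (T/C, transition), 12 (C/G, transversion), 13 (T/C, transition), 17 (T/C, transition), 29 (G/C, transversion), 30 (A/G, transition).
Of the 6 differences, 4 transitions and 2 transversions over 36 sites: P = 4/36 = 0.111111, Q = 2/36 = 0.055556.
d = −0.5·ln(0.722222) − 0.25·ln(0.888888) = −0.5·(-0.325423) − 0.25·(-0.117784) = 0.1922.

0.1922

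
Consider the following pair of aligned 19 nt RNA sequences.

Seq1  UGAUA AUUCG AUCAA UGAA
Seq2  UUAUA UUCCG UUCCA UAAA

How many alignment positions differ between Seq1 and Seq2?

Mismatches occur at site 2 (G→U), site 6 (A→U), site 8 (U→C), site 11 (A→U), site 14 (A→C), site 17 (G→A).
That gives 6 mismatches out of 19 aligned sites, so the Hamming distance is 6.

6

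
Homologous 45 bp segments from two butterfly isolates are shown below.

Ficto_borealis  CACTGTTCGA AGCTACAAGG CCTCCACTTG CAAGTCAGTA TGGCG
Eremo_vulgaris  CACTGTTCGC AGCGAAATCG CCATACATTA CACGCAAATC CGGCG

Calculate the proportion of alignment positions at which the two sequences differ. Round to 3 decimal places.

0.378

Mismatches occur at site 10 (A↔C), site 14 (T↔G), site 16 (C↔A), site 18 (A↔T), site 19 (G↔C), site 23 (T↔A), site 24 (C↔T), site 25 (C↔A), site 26 (A↔C), site 27 (C↔A), site 30 (G↔A), site 33 (A↔C), site 35 (T↔C), site 36 (C↔A), site 38 (G↔A), site 40 (A↔C), site 41 (T↔C).
There are 17 differences over 45 sites, so p = 17/45 = 0.378.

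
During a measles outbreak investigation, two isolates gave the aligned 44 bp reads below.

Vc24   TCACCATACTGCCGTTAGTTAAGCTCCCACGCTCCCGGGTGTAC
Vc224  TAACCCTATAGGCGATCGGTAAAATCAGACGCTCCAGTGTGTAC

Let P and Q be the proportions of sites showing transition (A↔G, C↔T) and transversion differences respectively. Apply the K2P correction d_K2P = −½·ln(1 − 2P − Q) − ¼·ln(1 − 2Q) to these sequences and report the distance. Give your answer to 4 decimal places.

Differing sites — 2:C/A (Tv); 6:A/C (Tv); 9:C/T (Ti); 10:T/A (Tv); 12:C/G (Tv); 15:T/A (Tv); 17:A/C (Tv); 19:T/G (Tv); 23:G/A (Ti); 24:C/A (Tv); 27:C/A (Tv); 28:C/G (Tv); 36:C/A (Tv); 38:G/T (Tv).
Of the 14 differences, 2 transitions and 12 transversions over 44 sites: P = 2/44 = 0.045455, Q = 12/44 = 0.272727.
d = −0.5·ln(0.636363) − 0.25·ln(0.454546) = −0.5·(-0.451986) − 0.25·(-0.788456) = 0.4231.

0.4231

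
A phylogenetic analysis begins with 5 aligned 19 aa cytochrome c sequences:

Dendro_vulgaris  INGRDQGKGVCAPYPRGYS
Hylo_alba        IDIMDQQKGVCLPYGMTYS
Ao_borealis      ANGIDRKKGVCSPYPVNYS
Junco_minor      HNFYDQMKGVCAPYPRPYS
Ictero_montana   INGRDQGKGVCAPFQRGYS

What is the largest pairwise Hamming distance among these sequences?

Pairwise Hamming distances:
  Dendro_vulgaris vs Hylo_alba: 8
  Dendro_vulgaris vs Ao_borealis: 7
  Dendro_vulgaris vs Junco_minor: 5
  Dendro_vulgaris vs Ictero_montana: 2
  Hylo_alba vs Ao_borealis: 10
  Hylo_alba vs Junco_minor: 9
  Hylo_alba vs Ictero_montana: 9
  Ao_borealis vs Junco_minor: 8
  Ao_borealis vs Ictero_montana: 9
  Junco_minor vs Ictero_montana: 7
The largest is 10, between Hylo_alba and Ao_borealis.

10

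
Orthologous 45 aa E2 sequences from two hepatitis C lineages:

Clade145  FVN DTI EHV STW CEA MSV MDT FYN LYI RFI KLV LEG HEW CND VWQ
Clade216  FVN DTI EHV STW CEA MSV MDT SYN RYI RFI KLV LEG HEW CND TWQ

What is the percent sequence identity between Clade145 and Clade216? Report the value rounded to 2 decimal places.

The sequences differ at positions 22 (F/S), 25 (L/R), 43 (V/T).
42 of the 45 sites match, so the percent identity is 42/45 × 100 = 93.33%.

93.33%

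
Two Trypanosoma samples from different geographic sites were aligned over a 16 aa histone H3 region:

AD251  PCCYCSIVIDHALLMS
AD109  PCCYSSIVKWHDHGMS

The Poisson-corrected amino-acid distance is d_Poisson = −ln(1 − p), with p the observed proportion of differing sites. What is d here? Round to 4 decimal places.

Mismatches occur at site 5 (C↔S), site 9 (I↔K), site 10 (D↔W), site 12 (A↔D), site 13 (L↔H), site 14 (L↔G).
p = 6/16 = 0.375000.
d = −ln(1 − 0.375000) = −ln(0.625000) = 0.4700.

0.4700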